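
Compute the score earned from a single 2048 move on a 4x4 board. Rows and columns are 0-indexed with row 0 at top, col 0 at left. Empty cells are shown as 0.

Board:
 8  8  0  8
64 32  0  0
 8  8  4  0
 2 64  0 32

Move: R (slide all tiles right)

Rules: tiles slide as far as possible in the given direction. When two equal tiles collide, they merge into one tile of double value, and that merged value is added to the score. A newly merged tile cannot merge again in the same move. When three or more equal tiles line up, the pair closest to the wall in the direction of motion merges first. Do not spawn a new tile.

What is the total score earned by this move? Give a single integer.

Answer: 32

Derivation:
Slide right:
row 0: [8, 8, 0, 8] -> [0, 0, 8, 16]  score +16 (running 16)
row 1: [64, 32, 0, 0] -> [0, 0, 64, 32]  score +0 (running 16)
row 2: [8, 8, 4, 0] -> [0, 0, 16, 4]  score +16 (running 32)
row 3: [2, 64, 0, 32] -> [0, 2, 64, 32]  score +0 (running 32)
Board after move:
 0  0  8 16
 0  0 64 32
 0  0 16  4
 0  2 64 32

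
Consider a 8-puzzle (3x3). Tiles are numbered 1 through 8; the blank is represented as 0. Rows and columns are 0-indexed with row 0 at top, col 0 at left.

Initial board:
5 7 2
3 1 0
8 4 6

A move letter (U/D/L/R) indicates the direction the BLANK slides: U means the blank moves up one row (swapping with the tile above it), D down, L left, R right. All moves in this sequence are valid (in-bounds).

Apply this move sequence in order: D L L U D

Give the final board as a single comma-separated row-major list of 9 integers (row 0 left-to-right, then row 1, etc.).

Answer: 5, 7, 2, 3, 1, 6, 0, 8, 4

Derivation:
After move 1 (D):
5 7 2
3 1 6
8 4 0

After move 2 (L):
5 7 2
3 1 6
8 0 4

After move 3 (L):
5 7 2
3 1 6
0 8 4

After move 4 (U):
5 7 2
0 1 6
3 8 4

After move 5 (D):
5 7 2
3 1 6
0 8 4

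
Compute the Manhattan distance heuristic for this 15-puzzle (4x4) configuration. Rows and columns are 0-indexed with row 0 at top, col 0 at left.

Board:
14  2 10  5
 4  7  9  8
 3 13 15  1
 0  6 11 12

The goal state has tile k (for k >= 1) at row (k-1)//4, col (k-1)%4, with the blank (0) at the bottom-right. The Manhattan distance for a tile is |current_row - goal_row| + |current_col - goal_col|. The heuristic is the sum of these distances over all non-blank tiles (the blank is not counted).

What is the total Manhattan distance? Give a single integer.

Answer: 35

Derivation:
Tile 14: (0,0)->(3,1) = 4
Tile 2: (0,1)->(0,1) = 0
Tile 10: (0,2)->(2,1) = 3
Tile 5: (0,3)->(1,0) = 4
Tile 4: (1,0)->(0,3) = 4
Tile 7: (1,1)->(1,2) = 1
Tile 9: (1,2)->(2,0) = 3
Tile 8: (1,3)->(1,3) = 0
Tile 3: (2,0)->(0,2) = 4
Tile 13: (2,1)->(3,0) = 2
Tile 15: (2,2)->(3,2) = 1
Tile 1: (2,3)->(0,0) = 5
Tile 6: (3,1)->(1,1) = 2
Tile 11: (3,2)->(2,2) = 1
Tile 12: (3,3)->(2,3) = 1
Sum: 4 + 0 + 3 + 4 + 4 + 1 + 3 + 0 + 4 + 2 + 1 + 5 + 2 + 1 + 1 = 35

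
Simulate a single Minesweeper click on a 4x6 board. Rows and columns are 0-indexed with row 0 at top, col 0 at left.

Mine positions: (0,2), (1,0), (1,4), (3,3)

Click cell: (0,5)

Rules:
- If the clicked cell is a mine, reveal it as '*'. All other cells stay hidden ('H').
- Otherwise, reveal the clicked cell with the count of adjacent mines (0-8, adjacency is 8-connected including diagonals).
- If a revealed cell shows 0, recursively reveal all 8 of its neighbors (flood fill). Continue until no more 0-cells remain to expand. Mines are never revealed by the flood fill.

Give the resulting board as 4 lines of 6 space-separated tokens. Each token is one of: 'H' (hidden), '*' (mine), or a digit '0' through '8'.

H H H H H 1
H H H H H H
H H H H H H
H H H H H H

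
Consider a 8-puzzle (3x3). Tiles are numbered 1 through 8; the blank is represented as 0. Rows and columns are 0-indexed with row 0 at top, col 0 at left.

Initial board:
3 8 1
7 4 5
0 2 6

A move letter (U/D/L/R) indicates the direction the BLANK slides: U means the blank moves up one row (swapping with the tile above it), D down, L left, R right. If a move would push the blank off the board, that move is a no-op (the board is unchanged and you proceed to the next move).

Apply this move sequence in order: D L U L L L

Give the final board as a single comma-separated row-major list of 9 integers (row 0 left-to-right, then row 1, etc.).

After move 1 (D):
3 8 1
7 4 5
0 2 6

After move 2 (L):
3 8 1
7 4 5
0 2 6

After move 3 (U):
3 8 1
0 4 5
7 2 6

After move 4 (L):
3 8 1
0 4 5
7 2 6

After move 5 (L):
3 8 1
0 4 5
7 2 6

After move 6 (L):
3 8 1
0 4 5
7 2 6

Answer: 3, 8, 1, 0, 4, 5, 7, 2, 6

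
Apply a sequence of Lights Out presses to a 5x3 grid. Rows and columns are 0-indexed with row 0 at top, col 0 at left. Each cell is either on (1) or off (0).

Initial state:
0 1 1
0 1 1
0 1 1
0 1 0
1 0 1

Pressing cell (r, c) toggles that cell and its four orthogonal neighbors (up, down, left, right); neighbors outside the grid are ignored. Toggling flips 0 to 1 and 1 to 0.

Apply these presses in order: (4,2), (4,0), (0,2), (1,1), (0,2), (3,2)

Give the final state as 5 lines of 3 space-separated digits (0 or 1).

After press 1 at (4,2):
0 1 1
0 1 1
0 1 1
0 1 1
1 1 0

After press 2 at (4,0):
0 1 1
0 1 1
0 1 1
1 1 1
0 0 0

After press 3 at (0,2):
0 0 0
0 1 0
0 1 1
1 1 1
0 0 0

After press 4 at (1,1):
0 1 0
1 0 1
0 0 1
1 1 1
0 0 0

After press 5 at (0,2):
0 0 1
1 0 0
0 0 1
1 1 1
0 0 0

After press 6 at (3,2):
0 0 1
1 0 0
0 0 0
1 0 0
0 0 1

Answer: 0 0 1
1 0 0
0 0 0
1 0 0
0 0 1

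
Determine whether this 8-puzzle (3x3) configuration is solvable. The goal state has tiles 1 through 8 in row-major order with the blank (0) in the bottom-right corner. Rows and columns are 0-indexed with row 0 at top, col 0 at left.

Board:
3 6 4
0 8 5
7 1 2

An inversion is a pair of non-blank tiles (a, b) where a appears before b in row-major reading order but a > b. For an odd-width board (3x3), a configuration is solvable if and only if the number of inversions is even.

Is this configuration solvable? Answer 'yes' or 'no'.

Inversions (pairs i<j in row-major order where tile[i] > tile[j] > 0): 16
16 is even, so the puzzle is solvable.

Answer: yes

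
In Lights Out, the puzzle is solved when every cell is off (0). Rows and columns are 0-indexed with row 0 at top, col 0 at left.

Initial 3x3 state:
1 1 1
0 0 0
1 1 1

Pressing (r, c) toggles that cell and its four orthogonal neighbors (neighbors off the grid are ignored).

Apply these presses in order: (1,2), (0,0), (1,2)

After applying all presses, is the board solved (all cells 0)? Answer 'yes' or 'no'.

Answer: no

Derivation:
After press 1 at (1,2):
1 1 0
0 1 1
1 1 0

After press 2 at (0,0):
0 0 0
1 1 1
1 1 0

After press 3 at (1,2):
0 0 1
1 0 0
1 1 1

Lights still on: 5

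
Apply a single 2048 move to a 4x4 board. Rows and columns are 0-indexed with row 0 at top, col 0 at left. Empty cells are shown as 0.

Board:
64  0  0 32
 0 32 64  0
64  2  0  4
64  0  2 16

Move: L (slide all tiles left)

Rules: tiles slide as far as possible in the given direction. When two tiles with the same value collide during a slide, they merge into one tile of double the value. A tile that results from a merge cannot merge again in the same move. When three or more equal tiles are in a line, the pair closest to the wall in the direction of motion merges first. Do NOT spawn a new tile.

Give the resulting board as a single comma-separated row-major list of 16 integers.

Answer: 64, 32, 0, 0, 32, 64, 0, 0, 64, 2, 4, 0, 64, 2, 16, 0

Derivation:
Slide left:
row 0: [64, 0, 0, 32] -> [64, 32, 0, 0]
row 1: [0, 32, 64, 0] -> [32, 64, 0, 0]
row 2: [64, 2, 0, 4] -> [64, 2, 4, 0]
row 3: [64, 0, 2, 16] -> [64, 2, 16, 0]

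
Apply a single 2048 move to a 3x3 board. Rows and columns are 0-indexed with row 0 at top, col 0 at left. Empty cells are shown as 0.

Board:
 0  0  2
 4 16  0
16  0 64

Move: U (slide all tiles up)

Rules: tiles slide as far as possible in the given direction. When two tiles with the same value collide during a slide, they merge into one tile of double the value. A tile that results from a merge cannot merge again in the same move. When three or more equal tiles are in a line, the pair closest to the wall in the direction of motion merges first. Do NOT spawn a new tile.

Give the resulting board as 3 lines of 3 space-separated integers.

Slide up:
col 0: [0, 4, 16] -> [4, 16, 0]
col 1: [0, 16, 0] -> [16, 0, 0]
col 2: [2, 0, 64] -> [2, 64, 0]

Answer:  4 16  2
16  0 64
 0  0  0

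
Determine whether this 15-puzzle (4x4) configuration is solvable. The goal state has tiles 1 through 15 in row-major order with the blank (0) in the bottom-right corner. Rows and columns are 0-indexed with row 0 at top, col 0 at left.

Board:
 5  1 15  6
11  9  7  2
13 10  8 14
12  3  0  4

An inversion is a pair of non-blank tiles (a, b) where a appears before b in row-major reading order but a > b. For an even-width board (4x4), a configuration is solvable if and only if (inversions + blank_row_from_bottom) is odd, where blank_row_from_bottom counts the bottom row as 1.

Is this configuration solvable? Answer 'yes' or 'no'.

Inversions: 49
Blank is in row 3 (0-indexed from top), which is row 1 counting from the bottom (bottom = 1).
49 + 1 = 50, which is even, so the puzzle is not solvable.

Answer: no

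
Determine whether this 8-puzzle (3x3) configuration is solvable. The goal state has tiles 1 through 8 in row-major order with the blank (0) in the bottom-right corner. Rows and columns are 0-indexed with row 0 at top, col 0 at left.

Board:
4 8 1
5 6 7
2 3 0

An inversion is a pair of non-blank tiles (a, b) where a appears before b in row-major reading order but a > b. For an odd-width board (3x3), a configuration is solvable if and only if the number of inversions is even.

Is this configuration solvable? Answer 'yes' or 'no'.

Answer: no

Derivation:
Inversions (pairs i<j in row-major order where tile[i] > tile[j] > 0): 15
15 is odd, so the puzzle is not solvable.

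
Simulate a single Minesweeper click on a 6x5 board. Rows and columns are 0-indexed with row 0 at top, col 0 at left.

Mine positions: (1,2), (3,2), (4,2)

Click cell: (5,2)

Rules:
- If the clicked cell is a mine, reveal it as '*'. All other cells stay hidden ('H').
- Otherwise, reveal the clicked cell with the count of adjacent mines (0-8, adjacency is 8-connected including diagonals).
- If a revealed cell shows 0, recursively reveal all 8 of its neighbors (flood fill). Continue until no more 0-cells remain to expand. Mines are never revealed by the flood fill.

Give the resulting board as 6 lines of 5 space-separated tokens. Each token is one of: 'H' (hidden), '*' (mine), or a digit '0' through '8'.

H H H H H
H H H H H
H H H H H
H H H H H
H H H H H
H H 1 H H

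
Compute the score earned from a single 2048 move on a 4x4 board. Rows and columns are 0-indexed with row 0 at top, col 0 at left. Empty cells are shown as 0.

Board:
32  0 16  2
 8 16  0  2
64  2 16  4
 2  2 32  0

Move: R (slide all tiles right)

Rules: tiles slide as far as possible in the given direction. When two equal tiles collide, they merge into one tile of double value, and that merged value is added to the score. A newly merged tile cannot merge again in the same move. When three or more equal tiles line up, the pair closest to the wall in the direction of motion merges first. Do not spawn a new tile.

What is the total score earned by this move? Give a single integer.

Slide right:
row 0: [32, 0, 16, 2] -> [0, 32, 16, 2]  score +0 (running 0)
row 1: [8, 16, 0, 2] -> [0, 8, 16, 2]  score +0 (running 0)
row 2: [64, 2, 16, 4] -> [64, 2, 16, 4]  score +0 (running 0)
row 3: [2, 2, 32, 0] -> [0, 0, 4, 32]  score +4 (running 4)
Board after move:
 0 32 16  2
 0  8 16  2
64  2 16  4
 0  0  4 32

Answer: 4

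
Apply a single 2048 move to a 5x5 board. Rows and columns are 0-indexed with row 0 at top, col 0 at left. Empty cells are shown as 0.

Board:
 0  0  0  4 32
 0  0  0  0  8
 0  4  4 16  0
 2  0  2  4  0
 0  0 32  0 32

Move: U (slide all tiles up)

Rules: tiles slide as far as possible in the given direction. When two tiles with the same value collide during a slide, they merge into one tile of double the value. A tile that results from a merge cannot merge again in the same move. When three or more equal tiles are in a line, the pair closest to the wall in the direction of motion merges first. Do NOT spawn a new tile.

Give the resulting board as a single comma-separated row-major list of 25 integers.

Slide up:
col 0: [0, 0, 0, 2, 0] -> [2, 0, 0, 0, 0]
col 1: [0, 0, 4, 0, 0] -> [4, 0, 0, 0, 0]
col 2: [0, 0, 4, 2, 32] -> [4, 2, 32, 0, 0]
col 3: [4, 0, 16, 4, 0] -> [4, 16, 4, 0, 0]
col 4: [32, 8, 0, 0, 32] -> [32, 8, 32, 0, 0]

Answer: 2, 4, 4, 4, 32, 0, 0, 2, 16, 8, 0, 0, 32, 4, 32, 0, 0, 0, 0, 0, 0, 0, 0, 0, 0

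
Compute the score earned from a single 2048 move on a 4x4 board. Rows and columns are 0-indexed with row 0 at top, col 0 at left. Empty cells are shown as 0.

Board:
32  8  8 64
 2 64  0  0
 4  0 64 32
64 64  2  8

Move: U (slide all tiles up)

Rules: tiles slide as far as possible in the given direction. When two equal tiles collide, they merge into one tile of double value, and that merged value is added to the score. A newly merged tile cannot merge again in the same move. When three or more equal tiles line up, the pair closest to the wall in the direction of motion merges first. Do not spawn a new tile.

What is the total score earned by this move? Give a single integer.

Answer: 128

Derivation:
Slide up:
col 0: [32, 2, 4, 64] -> [32, 2, 4, 64]  score +0 (running 0)
col 1: [8, 64, 0, 64] -> [8, 128, 0, 0]  score +128 (running 128)
col 2: [8, 0, 64, 2] -> [8, 64, 2, 0]  score +0 (running 128)
col 3: [64, 0, 32, 8] -> [64, 32, 8, 0]  score +0 (running 128)
Board after move:
 32   8   8  64
  2 128  64  32
  4   0   2   8
 64   0   0   0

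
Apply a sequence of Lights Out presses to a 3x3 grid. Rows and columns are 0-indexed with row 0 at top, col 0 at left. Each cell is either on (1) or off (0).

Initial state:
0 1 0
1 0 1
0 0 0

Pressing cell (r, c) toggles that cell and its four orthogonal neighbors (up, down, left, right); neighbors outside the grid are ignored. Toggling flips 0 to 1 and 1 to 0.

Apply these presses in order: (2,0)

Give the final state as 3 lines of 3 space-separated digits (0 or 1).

Answer: 0 1 0
0 0 1
1 1 0

Derivation:
After press 1 at (2,0):
0 1 0
0 0 1
1 1 0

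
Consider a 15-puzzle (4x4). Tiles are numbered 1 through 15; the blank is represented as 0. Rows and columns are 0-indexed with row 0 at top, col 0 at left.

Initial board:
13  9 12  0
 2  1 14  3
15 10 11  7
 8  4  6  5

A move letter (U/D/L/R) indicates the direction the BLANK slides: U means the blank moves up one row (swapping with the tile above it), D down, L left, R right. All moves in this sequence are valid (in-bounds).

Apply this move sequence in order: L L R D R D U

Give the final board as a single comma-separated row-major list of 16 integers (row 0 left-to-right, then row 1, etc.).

Answer: 13, 9, 14, 12, 2, 1, 3, 0, 15, 10, 11, 7, 8, 4, 6, 5

Derivation:
After move 1 (L):
13  9  0 12
 2  1 14  3
15 10 11  7
 8  4  6  5

After move 2 (L):
13  0  9 12
 2  1 14  3
15 10 11  7
 8  4  6  5

After move 3 (R):
13  9  0 12
 2  1 14  3
15 10 11  7
 8  4  6  5

After move 4 (D):
13  9 14 12
 2  1  0  3
15 10 11  7
 8  4  6  5

After move 5 (R):
13  9 14 12
 2  1  3  0
15 10 11  7
 8  4  6  5

After move 6 (D):
13  9 14 12
 2  1  3  7
15 10 11  0
 8  4  6  5

After move 7 (U):
13  9 14 12
 2  1  3  0
15 10 11  7
 8  4  6  5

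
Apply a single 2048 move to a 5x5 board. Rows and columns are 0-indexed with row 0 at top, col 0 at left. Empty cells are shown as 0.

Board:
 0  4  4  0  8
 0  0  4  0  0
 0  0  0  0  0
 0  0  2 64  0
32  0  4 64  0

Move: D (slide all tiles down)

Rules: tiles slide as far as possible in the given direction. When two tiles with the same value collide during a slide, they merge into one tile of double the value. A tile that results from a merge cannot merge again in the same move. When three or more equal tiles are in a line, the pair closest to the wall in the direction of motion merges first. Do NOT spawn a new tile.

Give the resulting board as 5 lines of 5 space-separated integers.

Answer:   0   0   0   0   0
  0   0   0   0   0
  0   0   8   0   0
  0   0   2   0   0
 32   4   4 128   8

Derivation:
Slide down:
col 0: [0, 0, 0, 0, 32] -> [0, 0, 0, 0, 32]
col 1: [4, 0, 0, 0, 0] -> [0, 0, 0, 0, 4]
col 2: [4, 4, 0, 2, 4] -> [0, 0, 8, 2, 4]
col 3: [0, 0, 0, 64, 64] -> [0, 0, 0, 0, 128]
col 4: [8, 0, 0, 0, 0] -> [0, 0, 0, 0, 8]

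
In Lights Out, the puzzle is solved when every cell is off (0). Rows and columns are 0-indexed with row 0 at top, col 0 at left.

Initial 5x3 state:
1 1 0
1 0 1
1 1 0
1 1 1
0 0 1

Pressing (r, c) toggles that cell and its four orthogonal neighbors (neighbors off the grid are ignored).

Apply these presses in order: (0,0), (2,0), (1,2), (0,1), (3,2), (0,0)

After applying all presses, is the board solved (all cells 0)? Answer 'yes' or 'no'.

Answer: yes

Derivation:
After press 1 at (0,0):
0 0 0
0 0 1
1 1 0
1 1 1
0 0 1

After press 2 at (2,0):
0 0 0
1 0 1
0 0 0
0 1 1
0 0 1

After press 3 at (1,2):
0 0 1
1 1 0
0 0 1
0 1 1
0 0 1

After press 4 at (0,1):
1 1 0
1 0 0
0 0 1
0 1 1
0 0 1

After press 5 at (3,2):
1 1 0
1 0 0
0 0 0
0 0 0
0 0 0

After press 6 at (0,0):
0 0 0
0 0 0
0 0 0
0 0 0
0 0 0

Lights still on: 0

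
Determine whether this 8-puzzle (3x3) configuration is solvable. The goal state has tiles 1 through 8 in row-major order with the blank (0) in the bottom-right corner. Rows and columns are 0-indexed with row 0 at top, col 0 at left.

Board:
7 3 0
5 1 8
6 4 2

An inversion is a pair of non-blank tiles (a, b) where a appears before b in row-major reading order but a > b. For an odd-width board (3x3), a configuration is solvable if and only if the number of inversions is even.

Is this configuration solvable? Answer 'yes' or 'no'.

Answer: no

Derivation:
Inversions (pairs i<j in row-major order where tile[i] > tile[j] > 0): 17
17 is odd, so the puzzle is not solvable.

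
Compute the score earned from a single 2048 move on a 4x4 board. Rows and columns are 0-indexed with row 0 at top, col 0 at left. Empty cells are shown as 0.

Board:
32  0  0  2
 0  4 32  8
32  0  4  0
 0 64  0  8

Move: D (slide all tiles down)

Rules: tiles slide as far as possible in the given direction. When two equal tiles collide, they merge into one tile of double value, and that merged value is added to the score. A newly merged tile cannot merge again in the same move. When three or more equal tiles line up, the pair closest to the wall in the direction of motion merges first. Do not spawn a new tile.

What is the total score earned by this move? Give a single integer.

Answer: 80

Derivation:
Slide down:
col 0: [32, 0, 32, 0] -> [0, 0, 0, 64]  score +64 (running 64)
col 1: [0, 4, 0, 64] -> [0, 0, 4, 64]  score +0 (running 64)
col 2: [0, 32, 4, 0] -> [0, 0, 32, 4]  score +0 (running 64)
col 3: [2, 8, 0, 8] -> [0, 0, 2, 16]  score +16 (running 80)
Board after move:
 0  0  0  0
 0  0  0  0
 0  4 32  2
64 64  4 16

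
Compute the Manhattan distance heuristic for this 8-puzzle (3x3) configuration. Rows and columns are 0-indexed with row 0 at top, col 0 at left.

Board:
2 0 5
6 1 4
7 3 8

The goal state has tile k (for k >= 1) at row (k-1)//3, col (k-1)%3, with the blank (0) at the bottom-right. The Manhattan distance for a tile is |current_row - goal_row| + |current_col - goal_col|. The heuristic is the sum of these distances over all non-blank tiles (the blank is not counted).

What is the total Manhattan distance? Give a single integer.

Answer: 13

Derivation:
Tile 2: at (0,0), goal (0,1), distance |0-0|+|0-1| = 1
Tile 5: at (0,2), goal (1,1), distance |0-1|+|2-1| = 2
Tile 6: at (1,0), goal (1,2), distance |1-1|+|0-2| = 2
Tile 1: at (1,1), goal (0,0), distance |1-0|+|1-0| = 2
Tile 4: at (1,2), goal (1,0), distance |1-1|+|2-0| = 2
Tile 7: at (2,0), goal (2,0), distance |2-2|+|0-0| = 0
Tile 3: at (2,1), goal (0,2), distance |2-0|+|1-2| = 3
Tile 8: at (2,2), goal (2,1), distance |2-2|+|2-1| = 1
Sum: 1 + 2 + 2 + 2 + 2 + 0 + 3 + 1 = 13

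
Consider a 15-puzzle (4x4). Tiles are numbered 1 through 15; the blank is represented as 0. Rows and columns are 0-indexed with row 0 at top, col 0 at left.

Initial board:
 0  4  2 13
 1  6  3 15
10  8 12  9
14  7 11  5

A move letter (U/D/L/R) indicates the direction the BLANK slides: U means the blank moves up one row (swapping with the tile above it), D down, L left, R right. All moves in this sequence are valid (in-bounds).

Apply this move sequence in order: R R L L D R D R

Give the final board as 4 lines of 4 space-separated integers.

After move 1 (R):
 4  0  2 13
 1  6  3 15
10  8 12  9
14  7 11  5

After move 2 (R):
 4  2  0 13
 1  6  3 15
10  8 12  9
14  7 11  5

After move 3 (L):
 4  0  2 13
 1  6  3 15
10  8 12  9
14  7 11  5

After move 4 (L):
 0  4  2 13
 1  6  3 15
10  8 12  9
14  7 11  5

After move 5 (D):
 1  4  2 13
 0  6  3 15
10  8 12  9
14  7 11  5

After move 6 (R):
 1  4  2 13
 6  0  3 15
10  8 12  9
14  7 11  5

After move 7 (D):
 1  4  2 13
 6  8  3 15
10  0 12  9
14  7 11  5

After move 8 (R):
 1  4  2 13
 6  8  3 15
10 12  0  9
14  7 11  5

Answer:  1  4  2 13
 6  8  3 15
10 12  0  9
14  7 11  5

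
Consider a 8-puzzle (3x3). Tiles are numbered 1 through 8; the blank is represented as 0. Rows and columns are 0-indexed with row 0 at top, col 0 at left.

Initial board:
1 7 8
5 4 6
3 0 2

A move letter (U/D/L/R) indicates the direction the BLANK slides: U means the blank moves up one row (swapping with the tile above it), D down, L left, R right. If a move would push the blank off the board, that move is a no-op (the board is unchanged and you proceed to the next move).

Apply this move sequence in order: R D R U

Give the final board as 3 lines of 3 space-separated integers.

Answer: 1 7 8
5 4 0
3 2 6

Derivation:
After move 1 (R):
1 7 8
5 4 6
3 2 0

After move 2 (D):
1 7 8
5 4 6
3 2 0

After move 3 (R):
1 7 8
5 4 6
3 2 0

After move 4 (U):
1 7 8
5 4 0
3 2 6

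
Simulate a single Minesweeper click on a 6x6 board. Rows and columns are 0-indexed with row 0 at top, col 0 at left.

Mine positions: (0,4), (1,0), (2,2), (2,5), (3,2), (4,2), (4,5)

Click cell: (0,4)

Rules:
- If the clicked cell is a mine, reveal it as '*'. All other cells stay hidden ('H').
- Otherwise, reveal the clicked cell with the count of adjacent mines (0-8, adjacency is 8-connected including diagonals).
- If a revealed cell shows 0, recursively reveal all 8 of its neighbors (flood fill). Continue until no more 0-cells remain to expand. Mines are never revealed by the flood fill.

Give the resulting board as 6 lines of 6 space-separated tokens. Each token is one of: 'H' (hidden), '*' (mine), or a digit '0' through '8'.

H H H H * H
H H H H H H
H H H H H H
H H H H H H
H H H H H H
H H H H H H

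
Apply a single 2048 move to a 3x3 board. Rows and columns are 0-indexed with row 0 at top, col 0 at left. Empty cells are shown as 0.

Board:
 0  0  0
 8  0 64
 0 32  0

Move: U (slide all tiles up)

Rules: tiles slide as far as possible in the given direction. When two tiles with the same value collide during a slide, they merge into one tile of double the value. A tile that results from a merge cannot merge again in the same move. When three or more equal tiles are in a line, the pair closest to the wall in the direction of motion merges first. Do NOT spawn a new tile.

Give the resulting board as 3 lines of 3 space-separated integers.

Slide up:
col 0: [0, 8, 0] -> [8, 0, 0]
col 1: [0, 0, 32] -> [32, 0, 0]
col 2: [0, 64, 0] -> [64, 0, 0]

Answer:  8 32 64
 0  0  0
 0  0  0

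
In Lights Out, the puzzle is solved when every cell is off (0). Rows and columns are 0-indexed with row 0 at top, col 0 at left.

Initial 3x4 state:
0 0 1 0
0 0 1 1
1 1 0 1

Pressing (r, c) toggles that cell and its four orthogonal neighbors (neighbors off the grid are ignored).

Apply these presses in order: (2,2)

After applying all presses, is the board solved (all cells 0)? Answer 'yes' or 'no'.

Answer: no

Derivation:
After press 1 at (2,2):
0 0 1 0
0 0 0 1
1 0 1 0

Lights still on: 4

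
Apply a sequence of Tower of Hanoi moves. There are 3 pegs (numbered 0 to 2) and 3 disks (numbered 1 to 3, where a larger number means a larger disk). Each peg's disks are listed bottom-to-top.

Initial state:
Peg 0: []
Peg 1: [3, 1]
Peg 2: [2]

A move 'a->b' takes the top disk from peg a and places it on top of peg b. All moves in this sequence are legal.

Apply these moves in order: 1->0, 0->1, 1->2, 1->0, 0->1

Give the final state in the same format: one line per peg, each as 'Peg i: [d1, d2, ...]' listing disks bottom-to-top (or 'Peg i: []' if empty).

Answer: Peg 0: []
Peg 1: [3]
Peg 2: [2, 1]

Derivation:
After move 1 (1->0):
Peg 0: [1]
Peg 1: [3]
Peg 2: [2]

After move 2 (0->1):
Peg 0: []
Peg 1: [3, 1]
Peg 2: [2]

After move 3 (1->2):
Peg 0: []
Peg 1: [3]
Peg 2: [2, 1]

After move 4 (1->0):
Peg 0: [3]
Peg 1: []
Peg 2: [2, 1]

After move 5 (0->1):
Peg 0: []
Peg 1: [3]
Peg 2: [2, 1]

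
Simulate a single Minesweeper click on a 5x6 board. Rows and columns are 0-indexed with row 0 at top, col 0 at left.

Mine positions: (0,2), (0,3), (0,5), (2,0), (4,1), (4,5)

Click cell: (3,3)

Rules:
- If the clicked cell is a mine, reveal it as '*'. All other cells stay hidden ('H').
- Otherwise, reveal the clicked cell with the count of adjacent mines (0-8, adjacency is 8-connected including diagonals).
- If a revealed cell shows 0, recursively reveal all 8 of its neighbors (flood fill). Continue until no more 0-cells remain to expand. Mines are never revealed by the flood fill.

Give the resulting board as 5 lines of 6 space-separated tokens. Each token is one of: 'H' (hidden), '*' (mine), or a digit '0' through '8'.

H H H H H H
H 2 2 2 2 1
H 1 0 0 0 0
H 2 1 0 1 1
H H 1 0 1 H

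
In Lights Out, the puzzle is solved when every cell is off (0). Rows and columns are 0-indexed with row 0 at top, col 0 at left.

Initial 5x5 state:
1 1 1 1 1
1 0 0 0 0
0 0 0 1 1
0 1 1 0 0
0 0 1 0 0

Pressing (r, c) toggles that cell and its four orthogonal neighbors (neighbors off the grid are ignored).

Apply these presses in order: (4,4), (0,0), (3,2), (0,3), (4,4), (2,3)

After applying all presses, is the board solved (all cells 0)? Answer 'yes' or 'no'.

Answer: yes

Derivation:
After press 1 at (4,4):
1 1 1 1 1
1 0 0 0 0
0 0 0 1 1
0 1 1 0 1
0 0 1 1 1

After press 2 at (0,0):
0 0 1 1 1
0 0 0 0 0
0 0 0 1 1
0 1 1 0 1
0 0 1 1 1

After press 3 at (3,2):
0 0 1 1 1
0 0 0 0 0
0 0 1 1 1
0 0 0 1 1
0 0 0 1 1

After press 4 at (0,3):
0 0 0 0 0
0 0 0 1 0
0 0 1 1 1
0 0 0 1 1
0 0 0 1 1

After press 5 at (4,4):
0 0 0 0 0
0 0 0 1 0
0 0 1 1 1
0 0 0 1 0
0 0 0 0 0

After press 6 at (2,3):
0 0 0 0 0
0 0 0 0 0
0 0 0 0 0
0 0 0 0 0
0 0 0 0 0

Lights still on: 0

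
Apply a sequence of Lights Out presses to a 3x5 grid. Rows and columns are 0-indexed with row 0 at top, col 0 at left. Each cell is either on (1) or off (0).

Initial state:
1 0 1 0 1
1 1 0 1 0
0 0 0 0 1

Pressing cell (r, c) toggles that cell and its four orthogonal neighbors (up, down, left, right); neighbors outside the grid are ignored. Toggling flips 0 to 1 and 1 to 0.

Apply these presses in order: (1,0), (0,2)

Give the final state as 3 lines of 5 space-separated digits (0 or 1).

Answer: 0 1 0 1 1
0 0 1 1 0
1 0 0 0 1

Derivation:
After press 1 at (1,0):
0 0 1 0 1
0 0 0 1 0
1 0 0 0 1

After press 2 at (0,2):
0 1 0 1 1
0 0 1 1 0
1 0 0 0 1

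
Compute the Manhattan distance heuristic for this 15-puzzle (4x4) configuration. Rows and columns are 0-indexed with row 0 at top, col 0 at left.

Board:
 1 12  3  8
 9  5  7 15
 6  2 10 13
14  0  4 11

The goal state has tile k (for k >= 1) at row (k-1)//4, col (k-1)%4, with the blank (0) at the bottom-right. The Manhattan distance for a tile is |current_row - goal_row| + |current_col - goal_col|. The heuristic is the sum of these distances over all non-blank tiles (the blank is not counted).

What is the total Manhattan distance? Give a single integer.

Answer: 26

Derivation:
Tile 1: (0,0)->(0,0) = 0
Tile 12: (0,1)->(2,3) = 4
Tile 3: (0,2)->(0,2) = 0
Tile 8: (0,3)->(1,3) = 1
Tile 9: (1,0)->(2,0) = 1
Tile 5: (1,1)->(1,0) = 1
Tile 7: (1,2)->(1,2) = 0
Tile 15: (1,3)->(3,2) = 3
Tile 6: (2,0)->(1,1) = 2
Tile 2: (2,1)->(0,1) = 2
Tile 10: (2,2)->(2,1) = 1
Tile 13: (2,3)->(3,0) = 4
Tile 14: (3,0)->(3,1) = 1
Tile 4: (3,2)->(0,3) = 4
Tile 11: (3,3)->(2,2) = 2
Sum: 0 + 4 + 0 + 1 + 1 + 1 + 0 + 3 + 2 + 2 + 1 + 4 + 1 + 4 + 2 = 26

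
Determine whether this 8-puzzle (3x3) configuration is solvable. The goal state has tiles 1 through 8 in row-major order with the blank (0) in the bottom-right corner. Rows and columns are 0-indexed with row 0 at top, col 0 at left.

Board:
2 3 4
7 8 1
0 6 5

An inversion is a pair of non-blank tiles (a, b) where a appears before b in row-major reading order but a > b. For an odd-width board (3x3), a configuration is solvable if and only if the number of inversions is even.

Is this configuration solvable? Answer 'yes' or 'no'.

Inversions (pairs i<j in row-major order where tile[i] > tile[j] > 0): 10
10 is even, so the puzzle is solvable.

Answer: yes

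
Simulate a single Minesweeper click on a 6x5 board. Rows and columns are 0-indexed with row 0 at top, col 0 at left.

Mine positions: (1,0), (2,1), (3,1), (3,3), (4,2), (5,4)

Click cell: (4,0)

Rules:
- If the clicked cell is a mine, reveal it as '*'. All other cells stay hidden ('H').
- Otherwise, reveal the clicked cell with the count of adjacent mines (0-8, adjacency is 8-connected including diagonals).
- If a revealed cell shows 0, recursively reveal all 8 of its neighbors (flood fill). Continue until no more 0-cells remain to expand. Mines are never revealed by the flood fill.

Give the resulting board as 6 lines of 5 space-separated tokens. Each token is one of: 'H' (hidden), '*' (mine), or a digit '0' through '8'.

H H H H H
H H H H H
H H H H H
H H H H H
1 H H H H
H H H H H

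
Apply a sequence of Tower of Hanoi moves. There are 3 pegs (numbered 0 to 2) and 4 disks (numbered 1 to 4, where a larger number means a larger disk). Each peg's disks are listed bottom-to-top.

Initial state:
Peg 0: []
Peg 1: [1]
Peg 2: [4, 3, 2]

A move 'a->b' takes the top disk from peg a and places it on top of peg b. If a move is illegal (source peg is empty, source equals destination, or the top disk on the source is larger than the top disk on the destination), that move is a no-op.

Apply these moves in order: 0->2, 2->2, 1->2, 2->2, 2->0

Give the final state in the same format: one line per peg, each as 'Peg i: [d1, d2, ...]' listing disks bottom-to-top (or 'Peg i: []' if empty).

After move 1 (0->2):
Peg 0: []
Peg 1: [1]
Peg 2: [4, 3, 2]

After move 2 (2->2):
Peg 0: []
Peg 1: [1]
Peg 2: [4, 3, 2]

After move 3 (1->2):
Peg 0: []
Peg 1: []
Peg 2: [4, 3, 2, 1]

After move 4 (2->2):
Peg 0: []
Peg 1: []
Peg 2: [4, 3, 2, 1]

After move 5 (2->0):
Peg 0: [1]
Peg 1: []
Peg 2: [4, 3, 2]

Answer: Peg 0: [1]
Peg 1: []
Peg 2: [4, 3, 2]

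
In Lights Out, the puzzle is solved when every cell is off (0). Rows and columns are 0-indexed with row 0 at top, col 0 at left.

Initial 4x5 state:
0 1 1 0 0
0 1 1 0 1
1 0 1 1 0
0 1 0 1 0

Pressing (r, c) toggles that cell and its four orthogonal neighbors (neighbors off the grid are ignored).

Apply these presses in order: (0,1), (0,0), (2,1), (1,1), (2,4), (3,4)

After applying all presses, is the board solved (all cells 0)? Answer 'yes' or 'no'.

Answer: yes

Derivation:
After press 1 at (0,1):
1 0 0 0 0
0 0 1 0 1
1 0 1 1 0
0 1 0 1 0

After press 2 at (0,0):
0 1 0 0 0
1 0 1 0 1
1 0 1 1 0
0 1 0 1 0

After press 3 at (2,1):
0 1 0 0 0
1 1 1 0 1
0 1 0 1 0
0 0 0 1 0

After press 4 at (1,1):
0 0 0 0 0
0 0 0 0 1
0 0 0 1 0
0 0 0 1 0

After press 5 at (2,4):
0 0 0 0 0
0 0 0 0 0
0 0 0 0 1
0 0 0 1 1

After press 6 at (3,4):
0 0 0 0 0
0 0 0 0 0
0 0 0 0 0
0 0 0 0 0

Lights still on: 0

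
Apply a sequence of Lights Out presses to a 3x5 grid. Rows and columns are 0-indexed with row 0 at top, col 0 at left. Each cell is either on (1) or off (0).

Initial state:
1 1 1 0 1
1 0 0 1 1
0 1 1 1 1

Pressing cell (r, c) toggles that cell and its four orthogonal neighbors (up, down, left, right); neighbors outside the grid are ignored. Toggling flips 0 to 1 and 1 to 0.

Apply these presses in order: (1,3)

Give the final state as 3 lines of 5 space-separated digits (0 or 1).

After press 1 at (1,3):
1 1 1 1 1
1 0 1 0 0
0 1 1 0 1

Answer: 1 1 1 1 1
1 0 1 0 0
0 1 1 0 1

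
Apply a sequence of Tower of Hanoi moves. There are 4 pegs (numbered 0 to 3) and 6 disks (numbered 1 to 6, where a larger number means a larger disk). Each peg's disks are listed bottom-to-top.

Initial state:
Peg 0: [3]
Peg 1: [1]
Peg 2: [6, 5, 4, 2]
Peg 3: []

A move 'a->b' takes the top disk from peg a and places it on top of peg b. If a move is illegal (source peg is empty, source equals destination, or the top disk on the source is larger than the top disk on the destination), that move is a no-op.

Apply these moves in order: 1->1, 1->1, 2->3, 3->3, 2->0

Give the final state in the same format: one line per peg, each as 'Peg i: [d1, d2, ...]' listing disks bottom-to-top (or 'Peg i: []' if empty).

After move 1 (1->1):
Peg 0: [3]
Peg 1: [1]
Peg 2: [6, 5, 4, 2]
Peg 3: []

After move 2 (1->1):
Peg 0: [3]
Peg 1: [1]
Peg 2: [6, 5, 4, 2]
Peg 3: []

After move 3 (2->3):
Peg 0: [3]
Peg 1: [1]
Peg 2: [6, 5, 4]
Peg 3: [2]

After move 4 (3->3):
Peg 0: [3]
Peg 1: [1]
Peg 2: [6, 5, 4]
Peg 3: [2]

After move 5 (2->0):
Peg 0: [3]
Peg 1: [1]
Peg 2: [6, 5, 4]
Peg 3: [2]

Answer: Peg 0: [3]
Peg 1: [1]
Peg 2: [6, 5, 4]
Peg 3: [2]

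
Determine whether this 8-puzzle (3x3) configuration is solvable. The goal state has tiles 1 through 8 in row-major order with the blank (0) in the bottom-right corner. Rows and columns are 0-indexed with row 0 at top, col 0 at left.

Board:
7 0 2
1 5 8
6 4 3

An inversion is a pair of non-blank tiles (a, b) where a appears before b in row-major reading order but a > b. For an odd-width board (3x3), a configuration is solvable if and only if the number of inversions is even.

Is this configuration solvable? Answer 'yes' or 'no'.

Inversions (pairs i<j in row-major order where tile[i] > tile[j] > 0): 15
15 is odd, so the puzzle is not solvable.

Answer: no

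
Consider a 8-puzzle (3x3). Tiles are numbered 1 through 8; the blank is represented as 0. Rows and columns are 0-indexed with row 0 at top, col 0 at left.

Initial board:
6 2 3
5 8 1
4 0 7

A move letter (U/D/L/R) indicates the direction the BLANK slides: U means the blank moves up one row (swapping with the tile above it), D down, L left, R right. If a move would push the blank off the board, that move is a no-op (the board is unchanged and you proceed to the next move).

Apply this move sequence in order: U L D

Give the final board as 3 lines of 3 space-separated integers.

Answer: 6 2 3
4 5 1
0 8 7

Derivation:
After move 1 (U):
6 2 3
5 0 1
4 8 7

After move 2 (L):
6 2 3
0 5 1
4 8 7

After move 3 (D):
6 2 3
4 5 1
0 8 7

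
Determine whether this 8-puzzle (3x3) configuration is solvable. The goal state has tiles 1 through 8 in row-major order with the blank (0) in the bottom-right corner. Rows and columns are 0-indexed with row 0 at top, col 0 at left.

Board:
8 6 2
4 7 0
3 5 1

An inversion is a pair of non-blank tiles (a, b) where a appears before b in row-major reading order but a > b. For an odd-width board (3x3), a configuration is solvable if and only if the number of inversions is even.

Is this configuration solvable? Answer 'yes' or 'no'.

Inversions (pairs i<j in row-major order where tile[i] > tile[j] > 0): 20
20 is even, so the puzzle is solvable.

Answer: yes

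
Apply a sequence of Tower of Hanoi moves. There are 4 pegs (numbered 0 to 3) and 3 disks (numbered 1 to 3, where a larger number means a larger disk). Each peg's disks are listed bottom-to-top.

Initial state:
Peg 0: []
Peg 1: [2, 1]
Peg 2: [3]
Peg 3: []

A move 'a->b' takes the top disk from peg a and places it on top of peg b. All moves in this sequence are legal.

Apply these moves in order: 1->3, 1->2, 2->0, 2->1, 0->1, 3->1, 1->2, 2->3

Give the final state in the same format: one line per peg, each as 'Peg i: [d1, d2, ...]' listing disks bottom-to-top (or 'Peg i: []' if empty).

After move 1 (1->3):
Peg 0: []
Peg 1: [2]
Peg 2: [3]
Peg 3: [1]

After move 2 (1->2):
Peg 0: []
Peg 1: []
Peg 2: [3, 2]
Peg 3: [1]

After move 3 (2->0):
Peg 0: [2]
Peg 1: []
Peg 2: [3]
Peg 3: [1]

After move 4 (2->1):
Peg 0: [2]
Peg 1: [3]
Peg 2: []
Peg 3: [1]

After move 5 (0->1):
Peg 0: []
Peg 1: [3, 2]
Peg 2: []
Peg 3: [1]

After move 6 (3->1):
Peg 0: []
Peg 1: [3, 2, 1]
Peg 2: []
Peg 3: []

After move 7 (1->2):
Peg 0: []
Peg 1: [3, 2]
Peg 2: [1]
Peg 3: []

After move 8 (2->3):
Peg 0: []
Peg 1: [3, 2]
Peg 2: []
Peg 3: [1]

Answer: Peg 0: []
Peg 1: [3, 2]
Peg 2: []
Peg 3: [1]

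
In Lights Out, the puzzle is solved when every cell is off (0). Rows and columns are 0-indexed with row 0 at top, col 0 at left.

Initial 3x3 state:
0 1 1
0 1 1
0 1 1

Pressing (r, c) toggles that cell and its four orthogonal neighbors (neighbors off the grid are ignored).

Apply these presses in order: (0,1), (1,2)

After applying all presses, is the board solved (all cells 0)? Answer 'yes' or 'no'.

Answer: no

Derivation:
After press 1 at (0,1):
1 0 0
0 0 1
0 1 1

After press 2 at (1,2):
1 0 1
0 1 0
0 1 0

Lights still on: 4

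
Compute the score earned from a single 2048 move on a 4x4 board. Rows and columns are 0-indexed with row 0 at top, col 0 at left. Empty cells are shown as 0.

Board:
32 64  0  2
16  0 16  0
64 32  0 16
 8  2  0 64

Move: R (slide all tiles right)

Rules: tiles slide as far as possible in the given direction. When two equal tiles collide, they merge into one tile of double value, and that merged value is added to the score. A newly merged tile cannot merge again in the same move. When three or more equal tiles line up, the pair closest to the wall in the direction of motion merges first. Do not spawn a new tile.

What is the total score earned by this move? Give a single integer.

Answer: 32

Derivation:
Slide right:
row 0: [32, 64, 0, 2] -> [0, 32, 64, 2]  score +0 (running 0)
row 1: [16, 0, 16, 0] -> [0, 0, 0, 32]  score +32 (running 32)
row 2: [64, 32, 0, 16] -> [0, 64, 32, 16]  score +0 (running 32)
row 3: [8, 2, 0, 64] -> [0, 8, 2, 64]  score +0 (running 32)
Board after move:
 0 32 64  2
 0  0  0 32
 0 64 32 16
 0  8  2 64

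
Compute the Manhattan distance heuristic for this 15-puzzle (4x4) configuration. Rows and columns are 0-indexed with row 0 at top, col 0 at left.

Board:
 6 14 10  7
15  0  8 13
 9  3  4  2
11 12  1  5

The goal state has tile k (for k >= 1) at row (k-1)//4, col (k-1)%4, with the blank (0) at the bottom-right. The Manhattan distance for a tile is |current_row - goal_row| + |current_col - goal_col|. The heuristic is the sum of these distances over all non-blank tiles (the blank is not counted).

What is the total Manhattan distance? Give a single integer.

Tile 6: at (0,0), goal (1,1), distance |0-1|+|0-1| = 2
Tile 14: at (0,1), goal (3,1), distance |0-3|+|1-1| = 3
Tile 10: at (0,2), goal (2,1), distance |0-2|+|2-1| = 3
Tile 7: at (0,3), goal (1,2), distance |0-1|+|3-2| = 2
Tile 15: at (1,0), goal (3,2), distance |1-3|+|0-2| = 4
Tile 8: at (1,2), goal (1,3), distance |1-1|+|2-3| = 1
Tile 13: at (1,3), goal (3,0), distance |1-3|+|3-0| = 5
Tile 9: at (2,0), goal (2,0), distance |2-2|+|0-0| = 0
Tile 3: at (2,1), goal (0,2), distance |2-0|+|1-2| = 3
Tile 4: at (2,2), goal (0,3), distance |2-0|+|2-3| = 3
Tile 2: at (2,3), goal (0,1), distance |2-0|+|3-1| = 4
Tile 11: at (3,0), goal (2,2), distance |3-2|+|0-2| = 3
Tile 12: at (3,1), goal (2,3), distance |3-2|+|1-3| = 3
Tile 1: at (3,2), goal (0,0), distance |3-0|+|2-0| = 5
Tile 5: at (3,3), goal (1,0), distance |3-1|+|3-0| = 5
Sum: 2 + 3 + 3 + 2 + 4 + 1 + 5 + 0 + 3 + 3 + 4 + 3 + 3 + 5 + 5 = 46

Answer: 46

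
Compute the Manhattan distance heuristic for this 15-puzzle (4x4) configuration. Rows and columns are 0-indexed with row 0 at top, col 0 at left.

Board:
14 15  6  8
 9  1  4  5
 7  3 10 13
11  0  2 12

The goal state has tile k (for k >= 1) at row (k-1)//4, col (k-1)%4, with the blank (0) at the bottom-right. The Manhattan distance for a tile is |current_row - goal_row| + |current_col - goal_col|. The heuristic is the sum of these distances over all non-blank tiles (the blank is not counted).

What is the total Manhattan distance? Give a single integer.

Answer: 38

Derivation:
Tile 14: at (0,0), goal (3,1), distance |0-3|+|0-1| = 4
Tile 15: at (0,1), goal (3,2), distance |0-3|+|1-2| = 4
Tile 6: at (0,2), goal (1,1), distance |0-1|+|2-1| = 2
Tile 8: at (0,3), goal (1,3), distance |0-1|+|3-3| = 1
Tile 9: at (1,0), goal (2,0), distance |1-2|+|0-0| = 1
Tile 1: at (1,1), goal (0,0), distance |1-0|+|1-0| = 2
Tile 4: at (1,2), goal (0,3), distance |1-0|+|2-3| = 2
Tile 5: at (1,3), goal (1,0), distance |1-1|+|3-0| = 3
Tile 7: at (2,0), goal (1,2), distance |2-1|+|0-2| = 3
Tile 3: at (2,1), goal (0,2), distance |2-0|+|1-2| = 3
Tile 10: at (2,2), goal (2,1), distance |2-2|+|2-1| = 1
Tile 13: at (2,3), goal (3,0), distance |2-3|+|3-0| = 4
Tile 11: at (3,0), goal (2,2), distance |3-2|+|0-2| = 3
Tile 2: at (3,2), goal (0,1), distance |3-0|+|2-1| = 4
Tile 12: at (3,3), goal (2,3), distance |3-2|+|3-3| = 1
Sum: 4 + 4 + 2 + 1 + 1 + 2 + 2 + 3 + 3 + 3 + 1 + 4 + 3 + 4 + 1 = 38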